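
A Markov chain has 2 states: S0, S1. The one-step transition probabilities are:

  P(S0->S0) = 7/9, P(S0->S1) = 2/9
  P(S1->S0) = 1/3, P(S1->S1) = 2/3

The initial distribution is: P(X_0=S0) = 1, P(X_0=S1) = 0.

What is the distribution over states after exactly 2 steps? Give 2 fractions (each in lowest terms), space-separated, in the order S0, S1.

Propagating the distribution step by step (d_{t+1} = d_t * P):
d_0 = (S0=1, S1=0)
  d_1[S0] = 1*7/9 + 0*1/3 = 7/9
  d_1[S1] = 1*2/9 + 0*2/3 = 2/9
d_1 = (S0=7/9, S1=2/9)
  d_2[S0] = 7/9*7/9 + 2/9*1/3 = 55/81
  d_2[S1] = 7/9*2/9 + 2/9*2/3 = 26/81
d_2 = (S0=55/81, S1=26/81)

Answer: 55/81 26/81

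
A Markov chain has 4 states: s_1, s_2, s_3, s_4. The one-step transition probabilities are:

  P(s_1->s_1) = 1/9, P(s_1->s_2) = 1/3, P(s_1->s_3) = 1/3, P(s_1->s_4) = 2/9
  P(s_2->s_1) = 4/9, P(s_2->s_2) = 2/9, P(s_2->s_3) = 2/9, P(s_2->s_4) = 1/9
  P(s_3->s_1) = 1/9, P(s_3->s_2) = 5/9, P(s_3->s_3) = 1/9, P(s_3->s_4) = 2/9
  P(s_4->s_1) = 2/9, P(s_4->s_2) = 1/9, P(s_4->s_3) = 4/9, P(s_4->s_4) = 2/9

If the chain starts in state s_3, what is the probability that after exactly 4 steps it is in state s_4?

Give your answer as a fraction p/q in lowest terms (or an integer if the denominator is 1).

Computing P^4 by repeated multiplication:
P^1 =
  s_1: [1/9, 1/3, 1/3, 2/9]
  s_2: [4/9, 2/9, 2/9, 1/9]
  s_3: [1/9, 5/9, 1/9, 2/9]
  s_4: [2/9, 1/9, 4/9, 2/9]
P^2 =
  s_1: [20/81, 26/81, 20/81, 5/27]
  s_2: [16/81, 1/3, 22/81, 16/81]
  s_3: [26/81, 20/81, 22/81, 13/81]
  s_4: [14/81, 10/27, 20/81, 17/81]
P^3 =
  s_1: [58/243, 227/729, 64/243, 136/729]
  s_2: [178/729, 76/243, 188/729, 5/27]
  s_3: [154/729, 241/729, 64/243, 142/729]
  s_4: [188/729, 73/243, 190/729, 44/243]
P^4 =
  s_1: [1546/6561, 2072/6561, 1712/6561, 1231/6561]
  s_2: [172/729, 2065/6561, 1718/6561, 410/2187]
  s_3: [1594/6561, 682/2187, 568/2187, 1217/6561]
  s_4: [506/2187, 2084/6561, 1720/6561, 413/2187]

(P^4)[s_3 -> s_4] = 1217/6561

Answer: 1217/6561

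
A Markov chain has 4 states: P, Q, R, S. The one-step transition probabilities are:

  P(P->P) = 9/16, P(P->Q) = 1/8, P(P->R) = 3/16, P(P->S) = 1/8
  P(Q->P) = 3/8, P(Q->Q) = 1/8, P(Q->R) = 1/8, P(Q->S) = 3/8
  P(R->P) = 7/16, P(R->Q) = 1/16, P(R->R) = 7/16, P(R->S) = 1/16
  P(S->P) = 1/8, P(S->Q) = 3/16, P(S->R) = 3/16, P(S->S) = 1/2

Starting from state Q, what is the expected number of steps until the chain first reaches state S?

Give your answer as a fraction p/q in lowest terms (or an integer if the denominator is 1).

Answer: 568/105

Derivation:
Let h_i = expected steps to first reach S from state i.
Boundary: h_S = 0.
First-step equations for the other states:
  h_P = 1 + 9/16*h_P + 1/8*h_Q + 3/16*h_R + 1/8*h_S
  h_Q = 1 + 3/8*h_P + 1/8*h_Q + 1/8*h_R + 3/8*h_S
  h_R = 1 + 7/16*h_P + 1/16*h_Q + 7/16*h_R + 1/16*h_S

Substituting h_S = 0 and rearranging gives the linear system (I - Q) h = 1:
  [7/16, -1/8, -3/16] . (h_P, h_Q, h_R) = 1
  [-3/8, 7/8, -1/8] . (h_P, h_Q, h_R) = 1
  [-7/16, -1/16, 9/16] . (h_P, h_Q, h_R) = 1

Solving yields:
  h_P = 764/105
  h_Q = 568/105
  h_R = 844/105

Starting state is Q, so the expected hitting time is h_Q = 568/105.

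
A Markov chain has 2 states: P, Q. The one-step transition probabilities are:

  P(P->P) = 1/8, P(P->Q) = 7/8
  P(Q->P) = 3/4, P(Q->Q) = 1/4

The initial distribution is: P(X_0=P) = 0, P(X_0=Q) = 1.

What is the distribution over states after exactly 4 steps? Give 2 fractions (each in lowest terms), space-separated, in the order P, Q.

Answer: 801/2048 1247/2048

Derivation:
Propagating the distribution step by step (d_{t+1} = d_t * P):
d_0 = (P=0, Q=1)
  d_1[P] = 0*1/8 + 1*3/4 = 3/4
  d_1[Q] = 0*7/8 + 1*1/4 = 1/4
d_1 = (P=3/4, Q=1/4)
  d_2[P] = 3/4*1/8 + 1/4*3/4 = 9/32
  d_2[Q] = 3/4*7/8 + 1/4*1/4 = 23/32
d_2 = (P=9/32, Q=23/32)
  d_3[P] = 9/32*1/8 + 23/32*3/4 = 147/256
  d_3[Q] = 9/32*7/8 + 23/32*1/4 = 109/256
d_3 = (P=147/256, Q=109/256)
  d_4[P] = 147/256*1/8 + 109/256*3/4 = 801/2048
  d_4[Q] = 147/256*7/8 + 109/256*1/4 = 1247/2048
d_4 = (P=801/2048, Q=1247/2048)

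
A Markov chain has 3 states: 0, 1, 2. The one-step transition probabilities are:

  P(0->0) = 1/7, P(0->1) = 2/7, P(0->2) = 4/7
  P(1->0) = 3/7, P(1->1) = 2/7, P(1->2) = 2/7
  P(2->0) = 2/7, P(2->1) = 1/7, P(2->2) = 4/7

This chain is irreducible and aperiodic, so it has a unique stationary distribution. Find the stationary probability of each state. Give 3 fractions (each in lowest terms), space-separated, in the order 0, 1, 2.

The stationary distribution satisfies pi = pi * P, i.e.:
  pi_0 = 1/7*pi_0 + 3/7*pi_1 + 2/7*pi_2
  pi_1 = 2/7*pi_0 + 2/7*pi_1 + 1/7*pi_2
  pi_2 = 4/7*pi_0 + 2/7*pi_1 + 4/7*pi_2
with normalization: pi_0 + pi_1 + pi_2 = 1.

Using the first 2 balance equations plus normalization, the linear system A*pi = b is:
  [-6/7, 3/7, 2/7] . pi = 0
  [2/7, -5/7, 1/7] . pi = 0
  [1, 1, 1] . pi = 1

Solving yields:
  pi_0 = 13/47
  pi_1 = 10/47
  pi_2 = 24/47

Verification (pi * P):
  13/47*1/7 + 10/47*3/7 + 24/47*2/7 = 13/47 = pi_0  (ok)
  13/47*2/7 + 10/47*2/7 + 24/47*1/7 = 10/47 = pi_1  (ok)
  13/47*4/7 + 10/47*2/7 + 24/47*4/7 = 24/47 = pi_2  (ok)

Answer: 13/47 10/47 24/47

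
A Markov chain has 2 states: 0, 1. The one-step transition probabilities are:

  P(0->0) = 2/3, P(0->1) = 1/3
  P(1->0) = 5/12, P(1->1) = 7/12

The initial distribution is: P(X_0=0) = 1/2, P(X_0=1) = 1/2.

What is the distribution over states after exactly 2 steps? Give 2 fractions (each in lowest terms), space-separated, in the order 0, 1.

Answer: 53/96 43/96

Derivation:
Propagating the distribution step by step (d_{t+1} = d_t * P):
d_0 = (0=1/2, 1=1/2)
  d_1[0] = 1/2*2/3 + 1/2*5/12 = 13/24
  d_1[1] = 1/2*1/3 + 1/2*7/12 = 11/24
d_1 = (0=13/24, 1=11/24)
  d_2[0] = 13/24*2/3 + 11/24*5/12 = 53/96
  d_2[1] = 13/24*1/3 + 11/24*7/12 = 43/96
d_2 = (0=53/96, 1=43/96)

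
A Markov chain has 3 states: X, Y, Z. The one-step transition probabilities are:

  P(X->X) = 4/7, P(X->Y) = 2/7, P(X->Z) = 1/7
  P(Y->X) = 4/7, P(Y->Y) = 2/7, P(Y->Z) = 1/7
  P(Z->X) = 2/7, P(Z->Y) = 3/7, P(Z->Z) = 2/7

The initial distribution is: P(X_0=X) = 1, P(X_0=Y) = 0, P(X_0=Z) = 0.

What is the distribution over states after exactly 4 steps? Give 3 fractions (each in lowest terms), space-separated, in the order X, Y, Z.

Propagating the distribution step by step (d_{t+1} = d_t * P):
d_0 = (X=1, Y=0, Z=0)
  d_1[X] = 1*4/7 + 0*4/7 + 0*2/7 = 4/7
  d_1[Y] = 1*2/7 + 0*2/7 + 0*3/7 = 2/7
  d_1[Z] = 1*1/7 + 0*1/7 + 0*2/7 = 1/7
d_1 = (X=4/7, Y=2/7, Z=1/7)
  d_2[X] = 4/7*4/7 + 2/7*4/7 + 1/7*2/7 = 26/49
  d_2[Y] = 4/7*2/7 + 2/7*2/7 + 1/7*3/7 = 15/49
  d_2[Z] = 4/7*1/7 + 2/7*1/7 + 1/7*2/7 = 8/49
d_2 = (X=26/49, Y=15/49, Z=8/49)
  d_3[X] = 26/49*4/7 + 15/49*4/7 + 8/49*2/7 = 180/343
  d_3[Y] = 26/49*2/7 + 15/49*2/7 + 8/49*3/7 = 106/343
  d_3[Z] = 26/49*1/7 + 15/49*1/7 + 8/49*2/7 = 57/343
d_3 = (X=180/343, Y=106/343, Z=57/343)
  d_4[X] = 180/343*4/7 + 106/343*4/7 + 57/343*2/7 = 1258/2401
  d_4[Y] = 180/343*2/7 + 106/343*2/7 + 57/343*3/7 = 743/2401
  d_4[Z] = 180/343*1/7 + 106/343*1/7 + 57/343*2/7 = 400/2401
d_4 = (X=1258/2401, Y=743/2401, Z=400/2401)

Answer: 1258/2401 743/2401 400/2401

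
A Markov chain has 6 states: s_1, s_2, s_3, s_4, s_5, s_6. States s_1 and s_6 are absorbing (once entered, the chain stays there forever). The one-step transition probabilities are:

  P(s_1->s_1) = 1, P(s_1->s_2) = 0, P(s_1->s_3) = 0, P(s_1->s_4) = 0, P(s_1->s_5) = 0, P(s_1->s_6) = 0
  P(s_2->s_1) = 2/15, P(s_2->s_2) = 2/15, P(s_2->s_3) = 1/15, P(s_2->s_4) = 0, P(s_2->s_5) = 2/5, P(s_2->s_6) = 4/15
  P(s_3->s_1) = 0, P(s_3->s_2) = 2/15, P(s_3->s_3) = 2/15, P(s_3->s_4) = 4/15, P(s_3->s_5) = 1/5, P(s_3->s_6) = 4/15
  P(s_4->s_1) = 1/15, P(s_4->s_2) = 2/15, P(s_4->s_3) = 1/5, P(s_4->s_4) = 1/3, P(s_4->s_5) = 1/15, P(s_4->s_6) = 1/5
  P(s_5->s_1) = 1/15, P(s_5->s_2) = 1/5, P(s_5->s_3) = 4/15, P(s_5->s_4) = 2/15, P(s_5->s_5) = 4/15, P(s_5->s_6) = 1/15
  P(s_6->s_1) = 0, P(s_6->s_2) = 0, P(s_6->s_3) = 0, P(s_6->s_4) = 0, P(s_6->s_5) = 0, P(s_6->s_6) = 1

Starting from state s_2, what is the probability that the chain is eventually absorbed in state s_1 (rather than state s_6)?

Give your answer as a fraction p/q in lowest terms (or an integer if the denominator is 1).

Answer: 410/1367

Derivation:
Let a_i = P(absorbed in s_1 | start in state i).
Boundary conditions: a_s_1 = 1, a_s_6 = 0.
For each transient state i, a_i = sum_j P(i->j) * a_j:
  a_s_2 = 2/15*a_s_1 + 2/15*a_s_2 + 1/15*a_s_3 + 0*a_s_4 + 2/5*a_s_5 + 4/15*a_s_6
  a_s_3 = 0*a_s_1 + 2/15*a_s_2 + 2/15*a_s_3 + 4/15*a_s_4 + 1/5*a_s_5 + 4/15*a_s_6
  a_s_4 = 1/15*a_s_1 + 2/15*a_s_2 + 1/5*a_s_3 + 1/3*a_s_4 + 1/15*a_s_5 + 1/5*a_s_6
  a_s_5 = 1/15*a_s_1 + 1/5*a_s_2 + 4/15*a_s_3 + 2/15*a_s_4 + 4/15*a_s_5 + 1/15*a_s_6

Substituting a_s_1 = 1 and a_s_6 = 0, rearrange to (I - Q) a = r where r[i] = P(i -> s_1):
  [13/15, -1/15, 0, -2/5] . (a_s_2, a_s_3, a_s_4, a_s_5) = 2/15
  [-2/15, 13/15, -4/15, -1/5] . (a_s_2, a_s_3, a_s_4, a_s_5) = 0
  [-2/15, -1/5, 2/3, -1/15] . (a_s_2, a_s_3, a_s_4, a_s_5) = 1/15
  [-1/5, -4/15, -2/15, 11/15] . (a_s_2, a_s_3, a_s_4, a_s_5) = 1/15

Solving yields:
  a_s_2 = 410/1367
  a_s_3 = 256/1367
  a_s_4 = 669/2734
  a_s_5 = 390/1367

Starting state is s_2, so the absorption probability is a_s_2 = 410/1367.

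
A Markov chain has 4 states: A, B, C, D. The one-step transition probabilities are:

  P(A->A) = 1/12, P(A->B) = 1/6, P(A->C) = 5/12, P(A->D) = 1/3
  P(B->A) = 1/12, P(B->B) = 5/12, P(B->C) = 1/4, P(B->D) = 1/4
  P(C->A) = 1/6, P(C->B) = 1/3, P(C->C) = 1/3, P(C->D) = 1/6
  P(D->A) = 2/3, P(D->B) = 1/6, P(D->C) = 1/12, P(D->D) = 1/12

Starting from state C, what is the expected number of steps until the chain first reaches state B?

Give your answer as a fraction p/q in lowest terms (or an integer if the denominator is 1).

Let h_i = expected steps to first reach B from state i.
Boundary: h_B = 0.
First-step equations for the other states:
  h_A = 1 + 1/12*h_A + 1/6*h_B + 5/12*h_C + 1/3*h_D
  h_C = 1 + 1/6*h_A + 1/3*h_B + 1/3*h_C + 1/6*h_D
  h_D = 1 + 2/3*h_A + 1/6*h_B + 1/12*h_C + 1/12*h_D

Substituting h_B = 0 and rearranging gives the linear system (I - Q) h = 1:
  [11/12, -5/12, -1/3] . (h_A, h_C, h_D) = 1
  [-1/6, 2/3, -1/6] . (h_A, h_C, h_D) = 1
  [-2/3, -1/12, 11/12] . (h_A, h_C, h_D) = 1

Solving yields:
  h_A = 187/41
  h_C = 157/41
  h_D = 195/41

Starting state is C, so the expected hitting time is h_C = 157/41.

Answer: 157/41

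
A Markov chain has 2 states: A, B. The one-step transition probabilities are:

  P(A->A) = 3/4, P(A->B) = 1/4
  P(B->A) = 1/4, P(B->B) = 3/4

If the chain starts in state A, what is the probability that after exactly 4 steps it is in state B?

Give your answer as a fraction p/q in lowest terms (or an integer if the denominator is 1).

Answer: 15/32

Derivation:
Computing P^4 by repeated multiplication:
P^1 =
  A: [3/4, 1/4]
  B: [1/4, 3/4]
P^2 =
  A: [5/8, 3/8]
  B: [3/8, 5/8]
P^3 =
  A: [9/16, 7/16]
  B: [7/16, 9/16]
P^4 =
  A: [17/32, 15/32]
  B: [15/32, 17/32]

(P^4)[A -> B] = 15/32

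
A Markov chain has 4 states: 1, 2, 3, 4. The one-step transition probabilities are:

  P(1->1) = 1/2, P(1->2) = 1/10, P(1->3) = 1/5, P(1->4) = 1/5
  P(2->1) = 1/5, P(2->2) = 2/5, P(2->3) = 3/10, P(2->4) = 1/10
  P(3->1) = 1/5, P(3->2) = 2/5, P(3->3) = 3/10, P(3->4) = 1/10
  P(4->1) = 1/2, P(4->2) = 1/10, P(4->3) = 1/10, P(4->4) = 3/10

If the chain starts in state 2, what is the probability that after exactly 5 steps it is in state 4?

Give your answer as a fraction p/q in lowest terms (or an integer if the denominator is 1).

Computing P^5 by repeated multiplication:
P^1 =
  1: [1/2, 1/10, 1/5, 1/5]
  2: [1/5, 2/5, 3/10, 1/10]
  3: [1/5, 2/5, 3/10, 1/10]
  4: [1/2, 1/10, 1/10, 3/10]
P^2 =
  1: [41/100, 19/100, 21/100, 19/100]
  2: [29/100, 31/100, 13/50, 7/50]
  3: [29/100, 31/100, 13/50, 7/50]
  4: [11/25, 4/25, 19/100, 21/100]
P^3 =
  1: [19/50, 11/50, 221/1000, 179/1000]
  2: [329/1000, 271/1000, 243/1000, 157/1000]
  3: [329/1000, 271/1000, 243/1000, 157/1000]
  4: [79/200, 41/200, 107/500, 93/500]
P^4 =
  1: [3677/10000, 2323/10000, 1131/5000, 869/5000]
  2: [1729/5000, 1271/5000, 2357/10000, 1643/10000]
  3: [1729/5000, 1271/5000, 2357/10000, 1643/10000]
  4: [3743/10000, 2257/10000, 2233/10000, 1767/10000]
P^5 =
  1: [7249/20000, 4751/20000, 22847/100000, 17153/100000]
  2: [35303/100000, 24697/100000, 2907/12500, 2093/12500]
  3: [35303/100000, 24697/100000, 2907/12500, 2093/12500]
  4: [3653/10000, 2347/10000, 22723/100000, 17277/100000]

(P^5)[2 -> 4] = 2093/12500

Answer: 2093/12500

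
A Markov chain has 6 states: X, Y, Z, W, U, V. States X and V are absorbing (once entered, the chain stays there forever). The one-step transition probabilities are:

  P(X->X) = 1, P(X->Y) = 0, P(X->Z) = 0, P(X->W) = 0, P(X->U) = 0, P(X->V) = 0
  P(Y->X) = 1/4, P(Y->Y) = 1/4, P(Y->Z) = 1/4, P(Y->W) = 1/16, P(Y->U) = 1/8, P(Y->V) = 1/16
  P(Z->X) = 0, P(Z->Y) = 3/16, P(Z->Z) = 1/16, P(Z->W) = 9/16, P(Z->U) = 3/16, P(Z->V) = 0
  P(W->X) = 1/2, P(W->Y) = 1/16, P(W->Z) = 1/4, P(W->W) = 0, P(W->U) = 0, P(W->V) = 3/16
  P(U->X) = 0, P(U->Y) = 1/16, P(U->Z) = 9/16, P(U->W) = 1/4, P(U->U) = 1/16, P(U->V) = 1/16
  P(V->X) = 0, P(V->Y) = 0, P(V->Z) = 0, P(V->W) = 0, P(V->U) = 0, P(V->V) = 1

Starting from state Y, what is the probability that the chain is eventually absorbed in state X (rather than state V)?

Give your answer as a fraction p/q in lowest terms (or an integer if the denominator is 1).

Let a_i = P(absorbed in X | start in state i).
Boundary conditions: a_X = 1, a_V = 0.
For each transient state i, a_i = sum_j P(i->j) * a_j:
  a_Y = 1/4*a_X + 1/4*a_Y + 1/4*a_Z + 1/16*a_W + 1/8*a_U + 1/16*a_V
  a_Z = 0*a_X + 3/16*a_Y + 1/16*a_Z + 9/16*a_W + 3/16*a_U + 0*a_V
  a_W = 1/2*a_X + 1/16*a_Y + 1/4*a_Z + 0*a_W + 0*a_U + 3/16*a_V
  a_U = 0*a_X + 1/16*a_Y + 9/16*a_Z + 1/4*a_W + 1/16*a_U + 1/16*a_V

Substituting a_X = 1 and a_V = 0, rearrange to (I - Q) a = r where r[i] = P(i -> X):
  [3/4, -1/4, -1/16, -1/8] . (a_Y, a_Z, a_W, a_U) = 1/4
  [-3/16, 15/16, -9/16, -3/16] . (a_Y, a_Z, a_W, a_U) = 0
  [-1/16, -1/4, 1, 0] . (a_Y, a_Z, a_W, a_U) = 1/2
  [-1/16, -9/16, -1/4, 15/16] . (a_Y, a_Z, a_W, a_U) = 0

Solving yields:
  a_Y = 1572/2105
  a_Z = 1517/2105
  a_W = 306/421
  a_U = 1423/2105

Starting state is Y, so the absorption probability is a_Y = 1572/2105.

Answer: 1572/2105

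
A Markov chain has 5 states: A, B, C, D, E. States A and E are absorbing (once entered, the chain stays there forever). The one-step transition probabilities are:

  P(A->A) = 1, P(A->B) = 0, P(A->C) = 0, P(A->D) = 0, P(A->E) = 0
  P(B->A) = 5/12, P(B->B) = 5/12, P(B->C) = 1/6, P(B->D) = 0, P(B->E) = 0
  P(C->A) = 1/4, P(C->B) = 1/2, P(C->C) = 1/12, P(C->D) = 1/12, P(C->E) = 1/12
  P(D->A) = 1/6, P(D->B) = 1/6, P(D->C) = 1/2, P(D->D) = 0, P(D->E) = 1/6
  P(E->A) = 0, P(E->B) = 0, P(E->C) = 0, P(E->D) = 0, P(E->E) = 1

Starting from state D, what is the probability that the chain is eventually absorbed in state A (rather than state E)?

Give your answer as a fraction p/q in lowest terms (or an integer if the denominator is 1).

Let a_i = P(absorbed in A | start in state i).
Boundary conditions: a_A = 1, a_E = 0.
For each transient state i, a_i = sum_j P(i->j) * a_j:
  a_B = 5/12*a_A + 5/12*a_B + 1/6*a_C + 0*a_D + 0*a_E
  a_C = 1/4*a_A + 1/2*a_B + 1/12*a_C + 1/12*a_D + 1/12*a_E
  a_D = 1/6*a_A + 1/6*a_B + 1/2*a_C + 0*a_D + 1/6*a_E

Substituting a_A = 1 and a_E = 0, rearrange to (I - Q) a = r where r[i] = P(i -> A):
  [7/12, -1/6, 0] . (a_B, a_C, a_D) = 5/12
  [-1/2, 11/12, -1/12] . (a_B, a_C, a_D) = 1/4
  [-1/6, -1/2, 1] . (a_B, a_C, a_D) = 1/6

Solving yields:
  a_B = 353/367
  a_C = 318/367
  a_D = 279/367

Starting state is D, so the absorption probability is a_D = 279/367.

Answer: 279/367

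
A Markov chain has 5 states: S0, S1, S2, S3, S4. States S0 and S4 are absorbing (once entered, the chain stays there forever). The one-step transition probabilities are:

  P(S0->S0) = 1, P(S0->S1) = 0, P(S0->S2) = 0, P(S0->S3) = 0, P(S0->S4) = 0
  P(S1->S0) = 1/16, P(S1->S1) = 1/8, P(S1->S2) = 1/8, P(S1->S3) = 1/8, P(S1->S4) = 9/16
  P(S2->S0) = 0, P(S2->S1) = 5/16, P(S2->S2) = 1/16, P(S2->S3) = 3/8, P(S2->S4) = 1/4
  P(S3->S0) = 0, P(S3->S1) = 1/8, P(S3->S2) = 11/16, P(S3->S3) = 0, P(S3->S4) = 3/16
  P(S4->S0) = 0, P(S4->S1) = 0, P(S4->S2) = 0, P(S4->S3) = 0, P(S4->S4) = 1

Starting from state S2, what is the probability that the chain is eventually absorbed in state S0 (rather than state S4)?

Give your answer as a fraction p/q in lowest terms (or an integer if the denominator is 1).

Let a_i = P(absorbed in S0 | start in state i).
Boundary conditions: a_S0 = 1, a_S4 = 0.
For each transient state i, a_i = sum_j P(i->j) * a_j:
  a_S1 = 1/16*a_S0 + 1/8*a_S1 + 1/8*a_S2 + 1/8*a_S3 + 9/16*a_S4
  a_S2 = 0*a_S0 + 5/16*a_S1 + 1/16*a_S2 + 3/8*a_S3 + 1/4*a_S4
  a_S3 = 0*a_S0 + 1/8*a_S1 + 11/16*a_S2 + 0*a_S3 + 3/16*a_S4

Substituting a_S0 = 1 and a_S4 = 0, rearrange to (I - Q) a = r where r[i] = P(i -> S0):
  [7/8, -1/8, -1/8] . (a_S1, a_S2, a_S3) = 1/16
  [-5/16, 15/16, -3/8] . (a_S1, a_S2, a_S3) = 0
  [-1/8, -11/16, 1] . (a_S1, a_S2, a_S3) = 0

Solving yields:
  a_S1 = 29/347
  a_S2 = 46/1041
  a_S3 = 85/2082

Starting state is S2, so the absorption probability is a_S2 = 46/1041.

Answer: 46/1041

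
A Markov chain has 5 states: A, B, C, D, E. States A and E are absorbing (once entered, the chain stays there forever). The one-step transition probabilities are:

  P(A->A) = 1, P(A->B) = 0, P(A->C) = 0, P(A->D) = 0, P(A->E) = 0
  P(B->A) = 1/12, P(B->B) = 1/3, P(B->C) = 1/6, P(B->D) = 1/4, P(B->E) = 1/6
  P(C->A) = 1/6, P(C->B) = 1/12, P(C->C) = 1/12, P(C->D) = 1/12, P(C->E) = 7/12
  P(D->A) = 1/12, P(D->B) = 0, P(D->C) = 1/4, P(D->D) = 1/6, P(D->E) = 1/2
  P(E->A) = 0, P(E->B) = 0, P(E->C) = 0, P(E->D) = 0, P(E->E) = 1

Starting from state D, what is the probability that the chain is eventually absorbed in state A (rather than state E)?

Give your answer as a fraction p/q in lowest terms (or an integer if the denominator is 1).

Let a_i = P(absorbed in A | start in state i).
Boundary conditions: a_A = 1, a_E = 0.
For each transient state i, a_i = sum_j P(i->j) * a_j:
  a_B = 1/12*a_A + 1/3*a_B + 1/6*a_C + 1/4*a_D + 1/6*a_E
  a_C = 1/6*a_A + 1/12*a_B + 1/12*a_C + 1/12*a_D + 7/12*a_E
  a_D = 1/12*a_A + 0*a_B + 1/4*a_C + 1/6*a_D + 1/2*a_E

Substituting a_A = 1 and a_E = 0, rearrange to (I - Q) a = r where r[i] = P(i -> A):
  [2/3, -1/6, -1/4] . (a_B, a_C, a_D) = 1/12
  [-1/12, 11/12, -1/12] . (a_B, a_C, a_D) = 1/6
  [0, -1/4, 5/6] . (a_B, a_C, a_D) = 1/12

Solving yields:
  a_B = 200/827
  a_C = 181/827
  a_D = 137/827

Starting state is D, so the absorption probability is a_D = 137/827.

Answer: 137/827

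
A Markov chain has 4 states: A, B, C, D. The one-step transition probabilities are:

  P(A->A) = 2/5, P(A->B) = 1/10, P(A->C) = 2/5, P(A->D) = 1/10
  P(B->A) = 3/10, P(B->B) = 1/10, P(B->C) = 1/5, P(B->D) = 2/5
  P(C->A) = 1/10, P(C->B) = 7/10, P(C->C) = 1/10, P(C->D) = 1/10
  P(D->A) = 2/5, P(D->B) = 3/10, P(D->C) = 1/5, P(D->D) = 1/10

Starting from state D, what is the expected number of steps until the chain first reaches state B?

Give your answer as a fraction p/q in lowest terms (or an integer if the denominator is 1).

Let h_i = expected steps to first reach B from state i.
Boundary: h_B = 0.
First-step equations for the other states:
  h_A = 1 + 2/5*h_A + 1/10*h_B + 2/5*h_C + 1/10*h_D
  h_C = 1 + 1/10*h_A + 7/10*h_B + 1/10*h_C + 1/10*h_D
  h_D = 1 + 2/5*h_A + 3/10*h_B + 1/5*h_C + 1/10*h_D

Substituting h_B = 0 and rearranging gives the linear system (I - Q) h = 1:
  [3/5, -2/5, -1/10] . (h_A, h_C, h_D) = 1
  [-1/10, 9/10, -1/10] . (h_A, h_C, h_D) = 1
  [-2/5, -1/5, 9/10] . (h_A, h_C, h_D) = 1

Solving yields:
  h_A = 325/96
  h_C = 175/96
  h_D = 145/48

Starting state is D, so the expected hitting time is h_D = 145/48.

Answer: 145/48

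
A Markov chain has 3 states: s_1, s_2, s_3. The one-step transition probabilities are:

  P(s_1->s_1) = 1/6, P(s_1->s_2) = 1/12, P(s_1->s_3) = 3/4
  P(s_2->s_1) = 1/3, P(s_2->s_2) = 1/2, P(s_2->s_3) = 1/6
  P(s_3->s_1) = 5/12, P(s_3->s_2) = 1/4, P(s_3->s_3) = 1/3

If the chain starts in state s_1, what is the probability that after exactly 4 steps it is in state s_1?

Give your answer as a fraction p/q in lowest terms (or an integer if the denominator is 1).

Answer: 6631/20736

Derivation:
Computing P^4 by repeated multiplication:
P^1 =
  s_1: [1/6, 1/12, 3/4]
  s_2: [1/3, 1/2, 1/6]
  s_3: [5/12, 1/4, 1/3]
P^2 =
  s_1: [53/144, 35/144, 7/18]
  s_2: [7/24, 23/72, 7/18]
  s_3: [7/24, 35/144, 67/144]
P^3 =
  s_1: [263/864, 431/1728, 257/576]
  s_2: [137/432, 9/32, 347/864]
  s_3: [559/1728, 151/576, 179/432]
P^4 =
  s_1: [6631/20736, 5425/20736, 1085/2592]
  s_2: [1085/3456, 2773/10368, 1085/2592]
  s_3: [1085/3456, 5425/20736, 8801/20736]

(P^4)[s_1 -> s_1] = 6631/20736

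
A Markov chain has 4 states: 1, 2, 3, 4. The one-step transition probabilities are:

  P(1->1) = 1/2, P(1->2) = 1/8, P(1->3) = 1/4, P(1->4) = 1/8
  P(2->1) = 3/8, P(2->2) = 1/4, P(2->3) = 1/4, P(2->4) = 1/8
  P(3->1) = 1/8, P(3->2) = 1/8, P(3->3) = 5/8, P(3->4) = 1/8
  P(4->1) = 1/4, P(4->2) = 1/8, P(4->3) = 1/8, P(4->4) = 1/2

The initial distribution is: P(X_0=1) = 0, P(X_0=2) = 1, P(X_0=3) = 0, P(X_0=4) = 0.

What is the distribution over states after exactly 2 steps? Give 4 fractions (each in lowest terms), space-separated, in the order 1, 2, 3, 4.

Answer: 11/32 5/32 21/64 11/64

Derivation:
Propagating the distribution step by step (d_{t+1} = d_t * P):
d_0 = (1=0, 2=1, 3=0, 4=0)
  d_1[1] = 0*1/2 + 1*3/8 + 0*1/8 + 0*1/4 = 3/8
  d_1[2] = 0*1/8 + 1*1/4 + 0*1/8 + 0*1/8 = 1/4
  d_1[3] = 0*1/4 + 1*1/4 + 0*5/8 + 0*1/8 = 1/4
  d_1[4] = 0*1/8 + 1*1/8 + 0*1/8 + 0*1/2 = 1/8
d_1 = (1=3/8, 2=1/4, 3=1/4, 4=1/8)
  d_2[1] = 3/8*1/2 + 1/4*3/8 + 1/4*1/8 + 1/8*1/4 = 11/32
  d_2[2] = 3/8*1/8 + 1/4*1/4 + 1/4*1/8 + 1/8*1/8 = 5/32
  d_2[3] = 3/8*1/4 + 1/4*1/4 + 1/4*5/8 + 1/8*1/8 = 21/64
  d_2[4] = 3/8*1/8 + 1/4*1/8 + 1/4*1/8 + 1/8*1/2 = 11/64
d_2 = (1=11/32, 2=5/32, 3=21/64, 4=11/64)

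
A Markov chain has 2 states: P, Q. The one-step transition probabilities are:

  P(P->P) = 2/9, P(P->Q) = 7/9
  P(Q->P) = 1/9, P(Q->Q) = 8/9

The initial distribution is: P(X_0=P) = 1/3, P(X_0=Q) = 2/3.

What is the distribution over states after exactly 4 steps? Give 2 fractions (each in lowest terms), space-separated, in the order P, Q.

Answer: 2461/19683 17222/19683

Derivation:
Propagating the distribution step by step (d_{t+1} = d_t * P):
d_0 = (P=1/3, Q=2/3)
  d_1[P] = 1/3*2/9 + 2/3*1/9 = 4/27
  d_1[Q] = 1/3*7/9 + 2/3*8/9 = 23/27
d_1 = (P=4/27, Q=23/27)
  d_2[P] = 4/27*2/9 + 23/27*1/9 = 31/243
  d_2[Q] = 4/27*7/9 + 23/27*8/9 = 212/243
d_2 = (P=31/243, Q=212/243)
  d_3[P] = 31/243*2/9 + 212/243*1/9 = 274/2187
  d_3[Q] = 31/243*7/9 + 212/243*8/9 = 1913/2187
d_3 = (P=274/2187, Q=1913/2187)
  d_4[P] = 274/2187*2/9 + 1913/2187*1/9 = 2461/19683
  d_4[Q] = 274/2187*7/9 + 1913/2187*8/9 = 17222/19683
d_4 = (P=2461/19683, Q=17222/19683)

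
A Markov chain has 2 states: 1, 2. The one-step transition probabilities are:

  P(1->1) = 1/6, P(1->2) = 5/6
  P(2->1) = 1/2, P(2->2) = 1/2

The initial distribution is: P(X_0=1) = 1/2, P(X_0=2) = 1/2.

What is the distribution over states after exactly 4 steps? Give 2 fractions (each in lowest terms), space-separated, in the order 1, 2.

Propagating the distribution step by step (d_{t+1} = d_t * P):
d_0 = (1=1/2, 2=1/2)
  d_1[1] = 1/2*1/6 + 1/2*1/2 = 1/3
  d_1[2] = 1/2*5/6 + 1/2*1/2 = 2/3
d_1 = (1=1/3, 2=2/3)
  d_2[1] = 1/3*1/6 + 2/3*1/2 = 7/18
  d_2[2] = 1/3*5/6 + 2/3*1/2 = 11/18
d_2 = (1=7/18, 2=11/18)
  d_3[1] = 7/18*1/6 + 11/18*1/2 = 10/27
  d_3[2] = 7/18*5/6 + 11/18*1/2 = 17/27
d_3 = (1=10/27, 2=17/27)
  d_4[1] = 10/27*1/6 + 17/27*1/2 = 61/162
  d_4[2] = 10/27*5/6 + 17/27*1/2 = 101/162
d_4 = (1=61/162, 2=101/162)

Answer: 61/162 101/162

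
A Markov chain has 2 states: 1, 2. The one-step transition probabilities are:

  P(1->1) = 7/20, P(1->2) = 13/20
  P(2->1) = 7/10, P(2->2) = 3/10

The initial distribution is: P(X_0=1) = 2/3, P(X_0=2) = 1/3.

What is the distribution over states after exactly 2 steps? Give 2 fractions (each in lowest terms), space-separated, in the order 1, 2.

Propagating the distribution step by step (d_{t+1} = d_t * P):
d_0 = (1=2/3, 2=1/3)
  d_1[1] = 2/3*7/20 + 1/3*7/10 = 7/15
  d_1[2] = 2/3*13/20 + 1/3*3/10 = 8/15
d_1 = (1=7/15, 2=8/15)
  d_2[1] = 7/15*7/20 + 8/15*7/10 = 161/300
  d_2[2] = 7/15*13/20 + 8/15*3/10 = 139/300
d_2 = (1=161/300, 2=139/300)

Answer: 161/300 139/300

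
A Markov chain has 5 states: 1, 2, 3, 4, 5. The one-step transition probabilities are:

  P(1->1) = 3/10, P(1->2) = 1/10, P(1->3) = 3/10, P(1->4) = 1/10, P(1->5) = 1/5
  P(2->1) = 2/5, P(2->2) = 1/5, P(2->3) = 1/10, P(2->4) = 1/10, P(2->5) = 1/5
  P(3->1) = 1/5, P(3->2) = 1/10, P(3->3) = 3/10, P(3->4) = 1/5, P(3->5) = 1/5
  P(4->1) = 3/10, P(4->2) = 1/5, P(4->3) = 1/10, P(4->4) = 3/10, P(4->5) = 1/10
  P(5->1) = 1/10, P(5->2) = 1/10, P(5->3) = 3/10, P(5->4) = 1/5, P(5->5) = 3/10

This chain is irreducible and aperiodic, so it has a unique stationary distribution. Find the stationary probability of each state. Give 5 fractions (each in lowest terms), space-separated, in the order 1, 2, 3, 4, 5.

Answer: 56/225 59/450 107/450 9/50 91/450

Derivation:
The stationary distribution satisfies pi = pi * P, i.e.:
  pi_1 = 3/10*pi_1 + 2/5*pi_2 + 1/5*pi_3 + 3/10*pi_4 + 1/10*pi_5
  pi_2 = 1/10*pi_1 + 1/5*pi_2 + 1/10*pi_3 + 1/5*pi_4 + 1/10*pi_5
  pi_3 = 3/10*pi_1 + 1/10*pi_2 + 3/10*pi_3 + 1/10*pi_4 + 3/10*pi_5
  pi_4 = 1/10*pi_1 + 1/10*pi_2 + 1/5*pi_3 + 3/10*pi_4 + 1/5*pi_5
  pi_5 = 1/5*pi_1 + 1/5*pi_2 + 1/5*pi_3 + 1/10*pi_4 + 3/10*pi_5
with normalization: pi_1 + pi_2 + pi_3 + pi_4 + pi_5 = 1.

Using the first 4 balance equations plus normalization, the linear system A*pi = b is:
  [-7/10, 2/5, 1/5, 3/10, 1/10] . pi = 0
  [1/10, -4/5, 1/10, 1/5, 1/10] . pi = 0
  [3/10, 1/10, -7/10, 1/10, 3/10] . pi = 0
  [1/10, 1/10, 1/5, -7/10, 1/5] . pi = 0
  [1, 1, 1, 1, 1] . pi = 1

Solving yields:
  pi_1 = 56/225
  pi_2 = 59/450
  pi_3 = 107/450
  pi_4 = 9/50
  pi_5 = 91/450

Verification (pi * P):
  56/225*3/10 + 59/450*2/5 + 107/450*1/5 + 9/50*3/10 + 91/450*1/10 = 56/225 = pi_1  (ok)
  56/225*1/10 + 59/450*1/5 + 107/450*1/10 + 9/50*1/5 + 91/450*1/10 = 59/450 = pi_2  (ok)
  56/225*3/10 + 59/450*1/10 + 107/450*3/10 + 9/50*1/10 + 91/450*3/10 = 107/450 = pi_3  (ok)
  56/225*1/10 + 59/450*1/10 + 107/450*1/5 + 9/50*3/10 + 91/450*1/5 = 9/50 = pi_4  (ok)
  56/225*1/5 + 59/450*1/5 + 107/450*1/5 + 9/50*1/10 + 91/450*3/10 = 91/450 = pi_5  (ok)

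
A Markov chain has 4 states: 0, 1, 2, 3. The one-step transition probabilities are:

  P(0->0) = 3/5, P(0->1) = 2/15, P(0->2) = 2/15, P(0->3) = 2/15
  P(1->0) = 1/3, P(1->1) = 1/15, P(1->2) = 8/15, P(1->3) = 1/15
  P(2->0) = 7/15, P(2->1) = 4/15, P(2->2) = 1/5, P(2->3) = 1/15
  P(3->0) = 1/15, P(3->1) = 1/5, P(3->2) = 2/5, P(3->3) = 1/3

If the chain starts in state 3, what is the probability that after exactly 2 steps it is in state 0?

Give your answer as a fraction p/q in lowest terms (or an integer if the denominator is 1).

Answer: 71/225

Derivation:
Computing P^2 by repeated multiplication:
P^1 =
  0: [3/5, 2/15, 2/15, 2/15]
  1: [1/3, 1/15, 8/15, 1/15]
  2: [7/15, 4/15, 1/5, 1/15]
  3: [1/15, 1/5, 2/5, 1/3]
P^2 =
  0: [107/225, 34/225, 52/225, 32/225]
  1: [107/225, 46/225, 16/75, 8/75]
  2: [7/15, 11/75, 61/225, 26/225]
  3: [71/225, 44/225, 74/225, 4/25]

(P^2)[3 -> 0] = 71/225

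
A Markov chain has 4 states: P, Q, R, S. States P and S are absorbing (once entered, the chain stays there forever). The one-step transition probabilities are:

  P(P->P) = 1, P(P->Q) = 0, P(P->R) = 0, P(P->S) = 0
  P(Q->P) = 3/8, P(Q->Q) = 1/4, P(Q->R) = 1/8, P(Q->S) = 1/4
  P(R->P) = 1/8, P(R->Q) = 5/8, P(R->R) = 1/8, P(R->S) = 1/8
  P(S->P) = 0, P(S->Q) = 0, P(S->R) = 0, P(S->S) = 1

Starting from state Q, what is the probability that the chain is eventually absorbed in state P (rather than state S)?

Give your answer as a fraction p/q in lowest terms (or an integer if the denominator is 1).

Answer: 22/37

Derivation:
Let a_i = P(absorbed in P | start in state i).
Boundary conditions: a_P = 1, a_S = 0.
For each transient state i, a_i = sum_j P(i->j) * a_j:
  a_Q = 3/8*a_P + 1/4*a_Q + 1/8*a_R + 1/4*a_S
  a_R = 1/8*a_P + 5/8*a_Q + 1/8*a_R + 1/8*a_S

Substituting a_P = 1 and a_S = 0, rearrange to (I - Q) a = r where r[i] = P(i -> P):
  [3/4, -1/8] . (a_Q, a_R) = 3/8
  [-5/8, 7/8] . (a_Q, a_R) = 1/8

Solving yields:
  a_Q = 22/37
  a_R = 21/37

Starting state is Q, so the absorption probability is a_Q = 22/37.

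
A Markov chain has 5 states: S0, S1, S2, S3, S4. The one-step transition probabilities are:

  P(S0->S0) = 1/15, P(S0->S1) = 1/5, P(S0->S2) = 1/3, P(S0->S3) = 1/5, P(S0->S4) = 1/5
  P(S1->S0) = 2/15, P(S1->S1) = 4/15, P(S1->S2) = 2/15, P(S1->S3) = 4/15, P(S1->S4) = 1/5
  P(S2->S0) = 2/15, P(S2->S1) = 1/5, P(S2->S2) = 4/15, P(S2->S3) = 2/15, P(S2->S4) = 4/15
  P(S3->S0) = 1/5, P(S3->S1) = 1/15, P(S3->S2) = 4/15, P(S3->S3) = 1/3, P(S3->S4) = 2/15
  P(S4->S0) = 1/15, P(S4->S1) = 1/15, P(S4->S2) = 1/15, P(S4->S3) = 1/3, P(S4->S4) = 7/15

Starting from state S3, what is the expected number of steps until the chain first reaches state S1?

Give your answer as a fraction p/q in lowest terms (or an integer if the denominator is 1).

Let h_i = expected steps to first reach S1 from state i.
Boundary: h_S1 = 0.
First-step equations for the other states:
  h_S0 = 1 + 1/15*h_S0 + 1/5*h_S1 + 1/3*h_S2 + 1/5*h_S3 + 1/5*h_S4
  h_S2 = 1 + 2/15*h_S0 + 1/5*h_S1 + 4/15*h_S2 + 2/15*h_S3 + 4/15*h_S4
  h_S3 = 1 + 1/5*h_S0 + 1/15*h_S1 + 4/15*h_S2 + 1/3*h_S3 + 2/15*h_S4
  h_S4 = 1 + 1/15*h_S0 + 1/15*h_S1 + 1/15*h_S2 + 1/3*h_S3 + 7/15*h_S4

Substituting h_S1 = 0 and rearranging gives the linear system (I - Q) h = 1:
  [14/15, -1/3, -1/5, -1/5] . (h_S0, h_S2, h_S3, h_S4) = 1
  [-2/15, 11/15, -2/15, -4/15] . (h_S0, h_S2, h_S3, h_S4) = 1
  [-1/5, -4/15, 2/3, -2/15] . (h_S0, h_S2, h_S3, h_S4) = 1
  [-1/15, -1/15, -1/3, 8/15] . (h_S0, h_S2, h_S3, h_S4) = 1

Solving yields:
  h_S0 = 7101/923
  h_S2 = 7131/923
  h_S3 = 8079/923
  h_S4 = 8559/923

Starting state is S3, so the expected hitting time is h_S3 = 8079/923.

Answer: 8079/923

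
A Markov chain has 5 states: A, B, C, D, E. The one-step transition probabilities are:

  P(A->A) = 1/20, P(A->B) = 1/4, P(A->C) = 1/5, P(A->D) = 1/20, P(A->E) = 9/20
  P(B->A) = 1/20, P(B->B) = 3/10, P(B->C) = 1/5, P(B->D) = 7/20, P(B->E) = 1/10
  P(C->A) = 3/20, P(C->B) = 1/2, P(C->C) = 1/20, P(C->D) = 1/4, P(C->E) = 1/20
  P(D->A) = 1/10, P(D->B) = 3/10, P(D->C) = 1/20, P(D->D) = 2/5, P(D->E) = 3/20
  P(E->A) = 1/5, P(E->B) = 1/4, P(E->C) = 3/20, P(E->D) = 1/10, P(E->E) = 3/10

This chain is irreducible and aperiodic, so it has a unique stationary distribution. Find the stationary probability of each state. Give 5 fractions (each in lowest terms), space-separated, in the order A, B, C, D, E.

Answer: 6945/66989 20894/66989 8727/66989 18406/66989 12017/66989

Derivation:
The stationary distribution satisfies pi = pi * P, i.e.:
  pi_A = 1/20*pi_A + 1/20*pi_B + 3/20*pi_C + 1/10*pi_D + 1/5*pi_E
  pi_B = 1/4*pi_A + 3/10*pi_B + 1/2*pi_C + 3/10*pi_D + 1/4*pi_E
  pi_C = 1/5*pi_A + 1/5*pi_B + 1/20*pi_C + 1/20*pi_D + 3/20*pi_E
  pi_D = 1/20*pi_A + 7/20*pi_B + 1/4*pi_C + 2/5*pi_D + 1/10*pi_E
  pi_E = 9/20*pi_A + 1/10*pi_B + 1/20*pi_C + 3/20*pi_D + 3/10*pi_E
with normalization: pi_A + pi_B + pi_C + pi_D + pi_E = 1.

Using the first 4 balance equations plus normalization, the linear system A*pi = b is:
  [-19/20, 1/20, 3/20, 1/10, 1/5] . pi = 0
  [1/4, -7/10, 1/2, 3/10, 1/4] . pi = 0
  [1/5, 1/5, -19/20, 1/20, 3/20] . pi = 0
  [1/20, 7/20, 1/4, -3/5, 1/10] . pi = 0
  [1, 1, 1, 1, 1] . pi = 1

Solving yields:
  pi_A = 6945/66989
  pi_B = 20894/66989
  pi_C = 8727/66989
  pi_D = 18406/66989
  pi_E = 12017/66989

Verification (pi * P):
  6945/66989*1/20 + 20894/66989*1/20 + 8727/66989*3/20 + 18406/66989*1/10 + 12017/66989*1/5 = 6945/66989 = pi_A  (ok)
  6945/66989*1/4 + 20894/66989*3/10 + 8727/66989*1/2 + 18406/66989*3/10 + 12017/66989*1/4 = 20894/66989 = pi_B  (ok)
  6945/66989*1/5 + 20894/66989*1/5 + 8727/66989*1/20 + 18406/66989*1/20 + 12017/66989*3/20 = 8727/66989 = pi_C  (ok)
  6945/66989*1/20 + 20894/66989*7/20 + 8727/66989*1/4 + 18406/66989*2/5 + 12017/66989*1/10 = 18406/66989 = pi_D  (ok)
  6945/66989*9/20 + 20894/66989*1/10 + 8727/66989*1/20 + 18406/66989*3/20 + 12017/66989*3/10 = 12017/66989 = pi_E  (ok)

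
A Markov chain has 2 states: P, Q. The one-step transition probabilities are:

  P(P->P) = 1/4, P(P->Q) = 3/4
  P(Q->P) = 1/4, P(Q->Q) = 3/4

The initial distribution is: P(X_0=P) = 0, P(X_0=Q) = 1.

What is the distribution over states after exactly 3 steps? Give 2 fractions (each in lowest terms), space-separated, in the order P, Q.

Propagating the distribution step by step (d_{t+1} = d_t * P):
d_0 = (P=0, Q=1)
  d_1[P] = 0*1/4 + 1*1/4 = 1/4
  d_1[Q] = 0*3/4 + 1*3/4 = 3/4
d_1 = (P=1/4, Q=3/4)
  d_2[P] = 1/4*1/4 + 3/4*1/4 = 1/4
  d_2[Q] = 1/4*3/4 + 3/4*3/4 = 3/4
d_2 = (P=1/4, Q=3/4)
  d_3[P] = 1/4*1/4 + 3/4*1/4 = 1/4
  d_3[Q] = 1/4*3/4 + 3/4*3/4 = 3/4
d_3 = (P=1/4, Q=3/4)

Answer: 1/4 3/4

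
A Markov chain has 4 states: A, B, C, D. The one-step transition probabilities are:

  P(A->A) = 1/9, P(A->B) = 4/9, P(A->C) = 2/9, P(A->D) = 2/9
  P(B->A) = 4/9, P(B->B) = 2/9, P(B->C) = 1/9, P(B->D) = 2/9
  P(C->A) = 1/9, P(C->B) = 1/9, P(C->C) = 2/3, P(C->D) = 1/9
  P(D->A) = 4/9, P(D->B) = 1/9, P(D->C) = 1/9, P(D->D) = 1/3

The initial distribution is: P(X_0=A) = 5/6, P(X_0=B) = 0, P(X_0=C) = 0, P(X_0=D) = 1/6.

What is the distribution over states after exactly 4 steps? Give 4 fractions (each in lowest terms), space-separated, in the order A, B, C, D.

Answer: 1739/6561 1466/6561 5828/19683 4240/19683

Derivation:
Propagating the distribution step by step (d_{t+1} = d_t * P):
d_0 = (A=5/6, B=0, C=0, D=1/6)
  d_1[A] = 5/6*1/9 + 0*4/9 + 0*1/9 + 1/6*4/9 = 1/6
  d_1[B] = 5/6*4/9 + 0*2/9 + 0*1/9 + 1/6*1/9 = 7/18
  d_1[C] = 5/6*2/9 + 0*1/9 + 0*2/3 + 1/6*1/9 = 11/54
  d_1[D] = 5/6*2/9 + 0*2/9 + 0*1/9 + 1/6*1/3 = 13/54
d_1 = (A=1/6, B=7/18, C=11/54, D=13/54)
  d_2[A] = 1/6*1/9 + 7/18*4/9 + 11/54*1/9 + 13/54*4/9 = 26/81
  d_2[B] = 1/6*4/9 + 7/18*2/9 + 11/54*1/9 + 13/54*1/9 = 17/81
  d_2[C] = 1/6*2/9 + 7/18*1/9 + 11/54*2/3 + 13/54*1/9 = 59/243
  d_2[D] = 1/6*2/9 + 7/18*2/9 + 11/54*1/9 + 13/54*1/3 = 55/243
d_2 = (A=26/81, B=17/81, C=59/243, D=55/243)
  d_3[A] = 26/81*1/9 + 17/81*4/9 + 59/243*1/9 + 55/243*4/9 = 187/729
  d_3[B] = 26/81*4/9 + 17/81*2/9 + 59/243*1/9 + 55/243*1/9 = 176/729
  d_3[C] = 26/81*2/9 + 17/81*1/9 + 59/243*2/3 + 55/243*1/9 = 616/2187
  d_3[D] = 26/81*2/9 + 17/81*2/9 + 59/243*1/9 + 55/243*1/3 = 482/2187
d_3 = (A=187/729, B=176/729, C=616/2187, D=482/2187)
  d_4[A] = 187/729*1/9 + 176/729*4/9 + 616/2187*1/9 + 482/2187*4/9 = 1739/6561
  d_4[B] = 187/729*4/9 + 176/729*2/9 + 616/2187*1/9 + 482/2187*1/9 = 1466/6561
  d_4[C] = 187/729*2/9 + 176/729*1/9 + 616/2187*2/3 + 482/2187*1/9 = 5828/19683
  d_4[D] = 187/729*2/9 + 176/729*2/9 + 616/2187*1/9 + 482/2187*1/3 = 4240/19683
d_4 = (A=1739/6561, B=1466/6561, C=5828/19683, D=4240/19683)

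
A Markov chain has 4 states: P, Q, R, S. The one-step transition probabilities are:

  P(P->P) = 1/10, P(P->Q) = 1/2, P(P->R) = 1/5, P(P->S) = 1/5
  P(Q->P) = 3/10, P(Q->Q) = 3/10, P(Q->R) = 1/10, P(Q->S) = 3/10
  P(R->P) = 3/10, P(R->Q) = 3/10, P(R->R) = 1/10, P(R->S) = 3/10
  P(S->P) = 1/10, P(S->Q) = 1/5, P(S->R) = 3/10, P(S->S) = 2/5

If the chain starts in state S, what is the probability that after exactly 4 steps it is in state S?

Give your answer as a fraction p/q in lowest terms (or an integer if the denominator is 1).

Answer: 3119/10000

Derivation:
Computing P^4 by repeated multiplication:
P^1 =
  P: [1/10, 1/2, 1/5, 1/5]
  Q: [3/10, 3/10, 1/10, 3/10]
  R: [3/10, 3/10, 1/10, 3/10]
  S: [1/10, 1/5, 3/10, 2/5]
P^2 =
  P: [6/25, 3/10, 3/20, 31/100]
  Q: [9/50, 33/100, 19/100, 3/10]
  R: [9/50, 33/100, 19/100, 3/10]
  S: [1/5, 7/25, 19/100, 33/100]
P^3 =
  P: [19/100, 317/1000, 93/500, 307/1000]
  Q: [51/250, 153/500, 89/500, 39/125]
  R: [51/250, 153/500, 89/500, 39/125]
  S: [97/500, 307/1000, 93/500, 313/1000]
P^4 =
  P: [1003/5000, 3073/10000, 451/2500, 3117/10000]
  Q: [123/625, 387/1250, 457/2500, 777/2500]
  R: [123/625, 387/1250, 457/2500, 777/2500]
  S: [993/5000, 123/400, 91/500, 3119/10000]

(P^4)[S -> S] = 3119/10000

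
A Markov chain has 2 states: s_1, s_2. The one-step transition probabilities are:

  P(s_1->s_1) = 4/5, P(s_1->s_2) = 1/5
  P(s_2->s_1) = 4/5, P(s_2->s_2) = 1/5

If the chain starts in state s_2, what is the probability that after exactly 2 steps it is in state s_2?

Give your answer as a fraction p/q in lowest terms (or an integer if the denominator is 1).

Answer: 1/5

Derivation:
Computing P^2 by repeated multiplication:
P^1 =
  s_1: [4/5, 1/5]
  s_2: [4/5, 1/5]
P^2 =
  s_1: [4/5, 1/5]
  s_2: [4/5, 1/5]

(P^2)[s_2 -> s_2] = 1/5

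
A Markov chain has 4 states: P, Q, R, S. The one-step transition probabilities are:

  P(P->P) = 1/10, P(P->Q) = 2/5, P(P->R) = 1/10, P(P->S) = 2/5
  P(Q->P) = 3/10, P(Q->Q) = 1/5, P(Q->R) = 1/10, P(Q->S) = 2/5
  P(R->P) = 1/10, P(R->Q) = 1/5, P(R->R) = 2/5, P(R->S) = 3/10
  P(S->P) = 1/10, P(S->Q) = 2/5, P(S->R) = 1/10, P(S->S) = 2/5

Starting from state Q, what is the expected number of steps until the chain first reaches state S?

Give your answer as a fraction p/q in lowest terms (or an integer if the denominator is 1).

Answer: 70/27

Derivation:
Let h_i = expected steps to first reach S from state i.
Boundary: h_S = 0.
First-step equations for the other states:
  h_P = 1 + 1/10*h_P + 2/5*h_Q + 1/10*h_R + 2/5*h_S
  h_Q = 1 + 3/10*h_P + 1/5*h_Q + 1/10*h_R + 2/5*h_S
  h_R = 1 + 1/10*h_P + 1/5*h_Q + 2/5*h_R + 3/10*h_S

Substituting h_S = 0 and rearranging gives the linear system (I - Q) h = 1:
  [9/10, -2/5, -1/10] . (h_P, h_Q, h_R) = 1
  [-3/10, 4/5, -1/10] . (h_P, h_Q, h_R) = 1
  [-1/10, -1/5, 3/5] . (h_P, h_Q, h_R) = 1

Solving yields:
  h_P = 70/27
  h_Q = 70/27
  h_R = 80/27

Starting state is Q, so the expected hitting time is h_Q = 70/27.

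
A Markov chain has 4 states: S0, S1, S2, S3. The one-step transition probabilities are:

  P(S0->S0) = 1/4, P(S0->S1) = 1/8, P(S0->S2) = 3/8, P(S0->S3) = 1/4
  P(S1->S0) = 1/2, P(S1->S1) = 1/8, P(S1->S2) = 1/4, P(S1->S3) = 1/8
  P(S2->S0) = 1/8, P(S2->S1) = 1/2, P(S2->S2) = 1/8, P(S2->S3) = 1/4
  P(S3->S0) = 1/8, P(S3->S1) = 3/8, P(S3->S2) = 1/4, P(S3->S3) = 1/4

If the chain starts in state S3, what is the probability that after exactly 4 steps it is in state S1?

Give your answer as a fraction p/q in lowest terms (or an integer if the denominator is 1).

Answer: 1125/4096

Derivation:
Computing P^4 by repeated multiplication:
P^1 =
  S0: [1/4, 1/8, 3/8, 1/4]
  S1: [1/2, 1/8, 1/4, 1/8]
  S2: [1/8, 1/2, 1/8, 1/4]
  S3: [1/8, 3/8, 1/4, 1/4]
P^2 =
  S0: [13/64, 21/64, 15/64, 15/64]
  S1: [15/64, 1/4, 9/32, 15/64]
  S2: [21/64, 15/64, 1/4, 3/16]
  S3: [9/32, 9/32, 15/64, 13/64]
P^3 =
  S0: [35/128, 139/512, 63/256, 107/512]
  S1: [127/512, 37/128, 125/512, 7/32]
  S2: [65/256, 17/64, 133/512, 113/512]
  S3: [17/64, 135/512, 131/512, 55/256]
P^4 =
  S0: [1069/4096, 69/256, 519/2048, 885/4096]
  S1: [1083/4096, 1111/4096, 513/2048, 219/1024]
  S2: [525/2048, 1137/4096, 1021/4096, 111/512]
  S3: [1053/4096, 1125/4096, 1029/4096, 889/4096]

(P^4)[S3 -> S1] = 1125/4096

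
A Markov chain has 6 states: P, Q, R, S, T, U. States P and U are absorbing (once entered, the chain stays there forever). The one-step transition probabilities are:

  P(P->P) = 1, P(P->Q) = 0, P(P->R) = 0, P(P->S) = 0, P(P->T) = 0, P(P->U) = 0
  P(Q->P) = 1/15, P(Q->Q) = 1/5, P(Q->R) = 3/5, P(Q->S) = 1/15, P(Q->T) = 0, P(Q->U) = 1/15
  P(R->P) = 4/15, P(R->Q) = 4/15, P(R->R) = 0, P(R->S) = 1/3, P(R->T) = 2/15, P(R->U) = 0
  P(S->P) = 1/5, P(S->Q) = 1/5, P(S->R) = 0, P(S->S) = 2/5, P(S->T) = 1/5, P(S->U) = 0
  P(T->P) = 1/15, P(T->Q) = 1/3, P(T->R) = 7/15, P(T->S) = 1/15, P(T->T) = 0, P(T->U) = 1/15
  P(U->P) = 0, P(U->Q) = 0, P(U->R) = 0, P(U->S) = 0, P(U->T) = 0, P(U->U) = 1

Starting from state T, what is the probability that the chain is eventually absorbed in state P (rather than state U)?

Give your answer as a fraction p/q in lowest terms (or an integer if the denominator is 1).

Answer: 187/230

Derivation:
Let a_i = P(absorbed in P | start in state i).
Boundary conditions: a_P = 1, a_U = 0.
For each transient state i, a_i = sum_j P(i->j) * a_j:
  a_Q = 1/15*a_P + 1/5*a_Q + 3/5*a_R + 1/15*a_S + 0*a_T + 1/15*a_U
  a_R = 4/15*a_P + 4/15*a_Q + 0*a_R + 1/3*a_S + 2/15*a_T + 0*a_U
  a_S = 1/5*a_P + 1/5*a_Q + 0*a_R + 2/5*a_S + 1/5*a_T + 0*a_U
  a_T = 1/15*a_P + 1/3*a_Q + 7/15*a_R + 1/15*a_S + 0*a_T + 1/15*a_U

Substituting a_P = 1 and a_U = 0, rearrange to (I - Q) a = r where r[i] = P(i -> P):
  [4/5, -3/5, -1/15, 0] . (a_Q, a_R, a_S, a_T) = 1/15
  [-4/15, 1, -1/3, -2/15] . (a_Q, a_R, a_S, a_T) = 4/15
  [-1/5, 0, 3/5, -1/5] . (a_Q, a_R, a_S, a_T) = 1/5
  [-1/3, -7/15, -1/15, 1] . (a_Q, a_R, a_S, a_T) = 1/15

Solving yields:
  a_Q = 189/230
  a_R = 102/115
  a_S = 101/115
  a_T = 187/230

Starting state is T, so the absorption probability is a_T = 187/230.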